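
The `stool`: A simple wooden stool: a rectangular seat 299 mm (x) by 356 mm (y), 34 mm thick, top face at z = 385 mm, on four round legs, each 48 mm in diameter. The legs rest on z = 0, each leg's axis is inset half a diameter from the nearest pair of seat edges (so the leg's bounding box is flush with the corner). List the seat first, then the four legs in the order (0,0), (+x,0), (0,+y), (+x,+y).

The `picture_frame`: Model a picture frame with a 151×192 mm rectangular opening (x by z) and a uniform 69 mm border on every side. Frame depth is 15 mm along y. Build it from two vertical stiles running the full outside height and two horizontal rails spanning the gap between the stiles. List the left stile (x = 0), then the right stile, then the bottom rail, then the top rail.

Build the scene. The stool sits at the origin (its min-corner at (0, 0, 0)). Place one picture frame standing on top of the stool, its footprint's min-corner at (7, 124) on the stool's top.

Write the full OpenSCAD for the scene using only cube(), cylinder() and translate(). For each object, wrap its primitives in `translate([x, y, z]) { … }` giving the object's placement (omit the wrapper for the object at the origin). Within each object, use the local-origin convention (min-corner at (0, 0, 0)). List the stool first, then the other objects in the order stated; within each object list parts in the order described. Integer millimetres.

translate([0, 0, 351]) cube([299, 356, 34]);
translate([24, 24, 0]) cylinder(h = 351, r = 24);
translate([275, 24, 0]) cylinder(h = 351, r = 24);
translate([24, 332, 0]) cylinder(h = 351, r = 24);
translate([275, 332, 0]) cylinder(h = 351, r = 24);
translate([7, 124, 385]) {
  cube([69, 15, 330]);
  translate([220, 0, 0]) cube([69, 15, 330]);
  translate([69, 0, 0]) cube([151, 15, 69]);
  translate([69, 0, 261]) cube([151, 15, 69]);
}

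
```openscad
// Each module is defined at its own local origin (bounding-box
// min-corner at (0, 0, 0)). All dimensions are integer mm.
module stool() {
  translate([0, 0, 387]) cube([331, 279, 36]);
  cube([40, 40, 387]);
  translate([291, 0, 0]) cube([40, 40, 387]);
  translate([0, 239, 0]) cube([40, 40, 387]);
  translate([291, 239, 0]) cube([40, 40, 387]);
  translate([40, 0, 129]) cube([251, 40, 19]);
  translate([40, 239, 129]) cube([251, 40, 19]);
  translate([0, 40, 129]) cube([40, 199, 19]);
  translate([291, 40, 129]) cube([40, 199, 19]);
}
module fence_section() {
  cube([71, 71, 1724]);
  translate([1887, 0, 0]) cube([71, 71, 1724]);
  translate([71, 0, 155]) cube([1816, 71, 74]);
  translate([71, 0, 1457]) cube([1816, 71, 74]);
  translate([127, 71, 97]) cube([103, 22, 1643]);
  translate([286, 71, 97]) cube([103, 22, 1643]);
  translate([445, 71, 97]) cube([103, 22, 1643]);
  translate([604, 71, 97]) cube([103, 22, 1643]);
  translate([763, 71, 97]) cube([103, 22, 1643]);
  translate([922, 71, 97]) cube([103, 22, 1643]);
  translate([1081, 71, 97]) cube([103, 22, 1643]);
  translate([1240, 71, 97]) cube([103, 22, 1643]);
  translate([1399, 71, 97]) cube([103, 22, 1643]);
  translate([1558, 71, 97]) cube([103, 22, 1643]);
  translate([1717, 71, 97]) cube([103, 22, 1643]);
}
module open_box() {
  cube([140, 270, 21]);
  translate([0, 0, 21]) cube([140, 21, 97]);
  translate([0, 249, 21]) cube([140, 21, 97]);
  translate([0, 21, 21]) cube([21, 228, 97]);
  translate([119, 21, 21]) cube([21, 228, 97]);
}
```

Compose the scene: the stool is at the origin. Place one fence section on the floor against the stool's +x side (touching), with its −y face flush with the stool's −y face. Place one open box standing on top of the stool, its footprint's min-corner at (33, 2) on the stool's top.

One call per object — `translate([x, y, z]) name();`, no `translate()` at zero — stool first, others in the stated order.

stool();
translate([331, 0, 0]) fence_section();
translate([33, 2, 423]) open_box();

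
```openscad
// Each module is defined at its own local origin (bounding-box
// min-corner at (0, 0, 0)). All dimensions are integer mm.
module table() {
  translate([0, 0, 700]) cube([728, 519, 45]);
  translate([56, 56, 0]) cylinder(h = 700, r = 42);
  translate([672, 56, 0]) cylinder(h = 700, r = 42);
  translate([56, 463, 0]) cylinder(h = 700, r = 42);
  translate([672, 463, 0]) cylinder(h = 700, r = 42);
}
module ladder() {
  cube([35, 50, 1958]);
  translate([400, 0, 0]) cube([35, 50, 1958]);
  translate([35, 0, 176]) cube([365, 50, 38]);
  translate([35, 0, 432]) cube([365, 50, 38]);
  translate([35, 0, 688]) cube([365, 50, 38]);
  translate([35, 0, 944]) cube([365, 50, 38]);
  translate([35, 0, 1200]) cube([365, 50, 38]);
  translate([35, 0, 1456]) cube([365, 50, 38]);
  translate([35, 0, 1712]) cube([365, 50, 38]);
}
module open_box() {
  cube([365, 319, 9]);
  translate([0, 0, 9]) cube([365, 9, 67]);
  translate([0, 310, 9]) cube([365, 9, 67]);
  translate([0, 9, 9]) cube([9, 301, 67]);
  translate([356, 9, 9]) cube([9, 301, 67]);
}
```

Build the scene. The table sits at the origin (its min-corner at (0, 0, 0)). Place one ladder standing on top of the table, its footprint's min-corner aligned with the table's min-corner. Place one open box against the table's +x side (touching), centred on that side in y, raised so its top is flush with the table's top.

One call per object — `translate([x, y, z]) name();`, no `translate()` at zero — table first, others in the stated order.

table();
translate([0, 0, 745]) ladder();
translate([728, 100, 669]) open_box();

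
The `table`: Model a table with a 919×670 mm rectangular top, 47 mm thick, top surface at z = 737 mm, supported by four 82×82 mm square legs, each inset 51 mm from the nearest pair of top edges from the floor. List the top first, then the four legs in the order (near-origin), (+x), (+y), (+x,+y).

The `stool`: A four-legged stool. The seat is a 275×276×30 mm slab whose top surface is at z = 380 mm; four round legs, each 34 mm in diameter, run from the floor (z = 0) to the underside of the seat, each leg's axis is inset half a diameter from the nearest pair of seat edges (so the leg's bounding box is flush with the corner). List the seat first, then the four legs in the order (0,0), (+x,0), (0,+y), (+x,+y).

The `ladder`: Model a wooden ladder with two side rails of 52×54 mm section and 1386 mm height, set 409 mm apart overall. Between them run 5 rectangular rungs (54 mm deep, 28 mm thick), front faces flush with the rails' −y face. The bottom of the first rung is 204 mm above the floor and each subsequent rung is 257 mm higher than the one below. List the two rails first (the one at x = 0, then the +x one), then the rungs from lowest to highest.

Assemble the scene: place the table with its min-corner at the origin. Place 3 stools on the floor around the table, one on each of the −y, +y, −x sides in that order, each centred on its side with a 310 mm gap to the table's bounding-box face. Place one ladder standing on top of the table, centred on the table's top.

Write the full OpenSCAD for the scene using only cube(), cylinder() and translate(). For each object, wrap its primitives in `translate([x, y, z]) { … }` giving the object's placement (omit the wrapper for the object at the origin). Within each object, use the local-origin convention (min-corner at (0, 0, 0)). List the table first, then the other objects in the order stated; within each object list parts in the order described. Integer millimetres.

translate([0, 0, 690]) cube([919, 670, 47]);
translate([51, 51, 0]) cube([82, 82, 690]);
translate([786, 51, 0]) cube([82, 82, 690]);
translate([51, 537, 0]) cube([82, 82, 690]);
translate([786, 537, 0]) cube([82, 82, 690]);
translate([322, -586, 0]) {
  translate([0, 0, 350]) cube([275, 276, 30]);
  translate([17, 17, 0]) cylinder(h = 350, r = 17);
  translate([258, 17, 0]) cylinder(h = 350, r = 17);
  translate([17, 259, 0]) cylinder(h = 350, r = 17);
  translate([258, 259, 0]) cylinder(h = 350, r = 17);
}
translate([322, 980, 0]) {
  translate([0, 0, 350]) cube([275, 276, 30]);
  translate([17, 17, 0]) cylinder(h = 350, r = 17);
  translate([258, 17, 0]) cylinder(h = 350, r = 17);
  translate([17, 259, 0]) cylinder(h = 350, r = 17);
  translate([258, 259, 0]) cylinder(h = 350, r = 17);
}
translate([-585, 197, 0]) {
  translate([0, 0, 350]) cube([275, 276, 30]);
  translate([17, 17, 0]) cylinder(h = 350, r = 17);
  translate([258, 17, 0]) cylinder(h = 350, r = 17);
  translate([17, 259, 0]) cylinder(h = 350, r = 17);
  translate([258, 259, 0]) cylinder(h = 350, r = 17);
}
translate([255, 308, 737]) {
  cube([52, 54, 1386]);
  translate([357, 0, 0]) cube([52, 54, 1386]);
  translate([52, 0, 204]) cube([305, 54, 28]);
  translate([52, 0, 461]) cube([305, 54, 28]);
  translate([52, 0, 718]) cube([305, 54, 28]);
  translate([52, 0, 975]) cube([305, 54, 28]);
  translate([52, 0, 1232]) cube([305, 54, 28]);
}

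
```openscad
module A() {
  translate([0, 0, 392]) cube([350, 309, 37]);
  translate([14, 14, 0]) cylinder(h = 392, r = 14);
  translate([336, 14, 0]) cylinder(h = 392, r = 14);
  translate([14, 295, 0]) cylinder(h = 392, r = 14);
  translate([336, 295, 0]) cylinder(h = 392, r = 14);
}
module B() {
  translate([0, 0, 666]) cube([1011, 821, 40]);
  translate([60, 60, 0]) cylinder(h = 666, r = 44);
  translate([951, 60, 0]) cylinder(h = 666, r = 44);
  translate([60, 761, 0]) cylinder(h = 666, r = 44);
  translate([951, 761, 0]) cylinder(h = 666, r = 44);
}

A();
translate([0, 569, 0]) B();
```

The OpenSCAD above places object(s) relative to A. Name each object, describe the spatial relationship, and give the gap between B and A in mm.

A is a stool. B is a table. The table is on the floor beside the stool on its +y side. The gap between the table and the stool is 260 mm.

The table's nearest face is 260 mm from the stool's +y face.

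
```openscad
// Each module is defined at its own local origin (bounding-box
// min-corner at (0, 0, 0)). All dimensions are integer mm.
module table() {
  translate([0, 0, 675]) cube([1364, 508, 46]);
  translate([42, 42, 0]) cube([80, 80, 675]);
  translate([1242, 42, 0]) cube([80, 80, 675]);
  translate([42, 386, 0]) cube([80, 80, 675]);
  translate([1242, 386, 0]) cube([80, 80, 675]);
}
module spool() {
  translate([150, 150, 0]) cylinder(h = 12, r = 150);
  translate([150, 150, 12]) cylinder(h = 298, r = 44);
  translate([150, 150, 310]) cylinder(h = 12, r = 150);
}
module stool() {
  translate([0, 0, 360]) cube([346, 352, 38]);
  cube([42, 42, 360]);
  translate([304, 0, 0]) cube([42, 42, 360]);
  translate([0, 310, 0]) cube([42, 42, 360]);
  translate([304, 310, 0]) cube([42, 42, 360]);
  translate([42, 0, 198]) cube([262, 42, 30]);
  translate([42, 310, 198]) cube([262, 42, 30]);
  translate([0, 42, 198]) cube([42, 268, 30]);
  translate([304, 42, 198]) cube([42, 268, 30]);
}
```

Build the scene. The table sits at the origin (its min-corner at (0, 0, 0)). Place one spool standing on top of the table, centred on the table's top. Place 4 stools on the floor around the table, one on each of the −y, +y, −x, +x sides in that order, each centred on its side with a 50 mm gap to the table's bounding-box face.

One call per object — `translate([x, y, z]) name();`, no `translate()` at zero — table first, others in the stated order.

table();
translate([532, 104, 721]) spool();
translate([509, -402, 0]) stool();
translate([509, 558, 0]) stool();
translate([-396, 78, 0]) stool();
translate([1414, 78, 0]) stool();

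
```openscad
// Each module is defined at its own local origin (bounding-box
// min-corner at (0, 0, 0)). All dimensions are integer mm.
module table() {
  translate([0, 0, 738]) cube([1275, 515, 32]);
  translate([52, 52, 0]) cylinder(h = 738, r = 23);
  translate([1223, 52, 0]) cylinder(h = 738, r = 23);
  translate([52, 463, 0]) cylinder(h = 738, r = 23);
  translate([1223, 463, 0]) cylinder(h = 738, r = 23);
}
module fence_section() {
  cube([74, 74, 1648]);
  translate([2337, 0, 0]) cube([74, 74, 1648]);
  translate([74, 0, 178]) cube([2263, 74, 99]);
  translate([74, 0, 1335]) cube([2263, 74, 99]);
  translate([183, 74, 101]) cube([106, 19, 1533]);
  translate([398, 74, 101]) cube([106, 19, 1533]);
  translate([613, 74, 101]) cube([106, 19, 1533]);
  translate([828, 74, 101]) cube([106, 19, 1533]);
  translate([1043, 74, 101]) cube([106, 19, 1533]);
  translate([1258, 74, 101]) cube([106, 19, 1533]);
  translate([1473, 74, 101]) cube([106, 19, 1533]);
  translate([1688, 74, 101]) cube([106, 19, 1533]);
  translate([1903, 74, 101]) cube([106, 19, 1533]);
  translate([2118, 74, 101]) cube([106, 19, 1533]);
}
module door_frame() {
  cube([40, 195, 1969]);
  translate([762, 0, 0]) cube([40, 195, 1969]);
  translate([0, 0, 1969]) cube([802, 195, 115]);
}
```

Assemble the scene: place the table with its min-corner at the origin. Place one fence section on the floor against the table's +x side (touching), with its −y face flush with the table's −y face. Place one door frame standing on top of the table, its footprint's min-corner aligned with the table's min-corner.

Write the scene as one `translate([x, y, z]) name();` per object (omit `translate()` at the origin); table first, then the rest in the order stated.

table();
translate([1275, 0, 0]) fence_section();
translate([0, 0, 770]) door_frame();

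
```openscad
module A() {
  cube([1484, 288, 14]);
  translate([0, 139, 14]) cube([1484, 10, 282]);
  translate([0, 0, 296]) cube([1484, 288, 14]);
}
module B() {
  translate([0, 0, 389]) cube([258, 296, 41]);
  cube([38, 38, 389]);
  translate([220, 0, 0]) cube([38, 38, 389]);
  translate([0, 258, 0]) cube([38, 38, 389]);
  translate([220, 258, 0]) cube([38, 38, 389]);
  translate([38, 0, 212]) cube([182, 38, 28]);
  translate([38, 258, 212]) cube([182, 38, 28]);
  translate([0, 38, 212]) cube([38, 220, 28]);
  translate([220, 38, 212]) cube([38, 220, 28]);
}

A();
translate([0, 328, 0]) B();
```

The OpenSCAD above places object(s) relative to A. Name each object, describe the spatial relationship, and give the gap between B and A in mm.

The stool's nearest face is 40 mm from the I-beam's +y face.

A is an I-beam. B is a stool. The stool is on the floor beside the I-beam on its +y side. The gap between the stool and the I-beam is 40 mm.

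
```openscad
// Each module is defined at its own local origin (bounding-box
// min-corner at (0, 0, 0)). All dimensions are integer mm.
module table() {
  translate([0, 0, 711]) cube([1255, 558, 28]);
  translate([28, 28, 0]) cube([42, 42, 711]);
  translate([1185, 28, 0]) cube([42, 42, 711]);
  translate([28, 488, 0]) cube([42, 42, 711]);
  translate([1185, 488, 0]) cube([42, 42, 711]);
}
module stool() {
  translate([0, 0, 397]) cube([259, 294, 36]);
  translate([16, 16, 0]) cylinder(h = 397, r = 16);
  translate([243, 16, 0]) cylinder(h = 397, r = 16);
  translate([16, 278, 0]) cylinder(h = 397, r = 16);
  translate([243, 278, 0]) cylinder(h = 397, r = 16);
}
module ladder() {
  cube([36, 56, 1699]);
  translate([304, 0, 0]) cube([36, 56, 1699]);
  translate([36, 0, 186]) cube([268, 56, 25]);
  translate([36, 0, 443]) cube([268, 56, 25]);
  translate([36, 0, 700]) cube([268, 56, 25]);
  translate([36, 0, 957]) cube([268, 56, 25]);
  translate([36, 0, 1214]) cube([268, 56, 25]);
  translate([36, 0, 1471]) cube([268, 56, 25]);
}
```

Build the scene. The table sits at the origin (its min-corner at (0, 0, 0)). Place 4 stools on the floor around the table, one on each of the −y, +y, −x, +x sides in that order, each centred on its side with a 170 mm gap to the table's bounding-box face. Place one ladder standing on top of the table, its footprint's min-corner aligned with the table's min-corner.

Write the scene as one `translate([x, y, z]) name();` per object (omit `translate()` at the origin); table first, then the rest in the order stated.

table();
translate([498, -464, 0]) stool();
translate([498, 728, 0]) stool();
translate([-429, 132, 0]) stool();
translate([1425, 132, 0]) stool();
translate([0, 0, 739]) ladder();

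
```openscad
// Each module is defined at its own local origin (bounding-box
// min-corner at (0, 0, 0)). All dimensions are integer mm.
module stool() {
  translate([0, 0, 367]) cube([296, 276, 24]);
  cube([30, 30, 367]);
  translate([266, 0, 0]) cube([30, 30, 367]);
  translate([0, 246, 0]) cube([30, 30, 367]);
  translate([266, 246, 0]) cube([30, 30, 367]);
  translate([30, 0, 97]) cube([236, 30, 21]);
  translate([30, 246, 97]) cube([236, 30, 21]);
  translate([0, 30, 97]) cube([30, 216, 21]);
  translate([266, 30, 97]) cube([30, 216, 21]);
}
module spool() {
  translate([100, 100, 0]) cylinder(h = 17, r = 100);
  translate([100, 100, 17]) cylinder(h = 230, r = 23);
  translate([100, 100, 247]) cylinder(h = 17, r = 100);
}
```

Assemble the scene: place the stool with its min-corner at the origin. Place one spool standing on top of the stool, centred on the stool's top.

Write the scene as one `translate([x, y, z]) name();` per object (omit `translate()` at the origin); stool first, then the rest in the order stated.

stool();
translate([48, 38, 391]) spool();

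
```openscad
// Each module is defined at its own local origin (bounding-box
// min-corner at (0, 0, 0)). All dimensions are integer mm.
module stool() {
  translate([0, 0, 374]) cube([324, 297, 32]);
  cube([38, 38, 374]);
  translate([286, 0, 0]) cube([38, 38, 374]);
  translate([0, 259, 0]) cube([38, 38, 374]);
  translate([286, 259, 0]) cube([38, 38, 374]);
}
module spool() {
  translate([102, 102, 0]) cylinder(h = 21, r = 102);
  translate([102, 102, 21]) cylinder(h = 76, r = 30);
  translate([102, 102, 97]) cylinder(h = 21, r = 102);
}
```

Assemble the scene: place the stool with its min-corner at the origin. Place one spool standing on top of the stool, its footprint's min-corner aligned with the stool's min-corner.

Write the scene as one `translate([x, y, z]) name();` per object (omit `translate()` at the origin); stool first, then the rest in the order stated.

stool();
translate([0, 0, 406]) spool();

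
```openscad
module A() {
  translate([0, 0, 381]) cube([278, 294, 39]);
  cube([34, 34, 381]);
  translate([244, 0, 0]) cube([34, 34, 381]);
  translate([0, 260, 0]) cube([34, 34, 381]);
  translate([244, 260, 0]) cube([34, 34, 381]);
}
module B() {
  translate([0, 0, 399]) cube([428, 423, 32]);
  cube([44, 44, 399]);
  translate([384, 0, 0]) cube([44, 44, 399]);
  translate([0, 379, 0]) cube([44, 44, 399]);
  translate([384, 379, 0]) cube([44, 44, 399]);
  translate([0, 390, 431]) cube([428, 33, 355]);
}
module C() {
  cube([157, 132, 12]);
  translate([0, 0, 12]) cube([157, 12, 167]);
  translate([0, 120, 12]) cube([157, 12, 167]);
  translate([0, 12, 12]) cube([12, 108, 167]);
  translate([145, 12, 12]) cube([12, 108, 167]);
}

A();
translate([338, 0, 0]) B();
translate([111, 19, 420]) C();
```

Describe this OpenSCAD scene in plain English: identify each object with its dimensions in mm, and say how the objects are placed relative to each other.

A is a four-legged stool. The seat is 278×294 mm, 39 mm thick, top at z = 420 mm. It stands on four square legs, each 34×34 mm in cross-section, from z = 0 to the seat underside, each flush with a corner of the seat.

B is a chair. The seat is a 428×423×32 mm slab with its top at z = 431 mm, on four 44×44 mm corner legs (flush with the seat edges, standing on z = 0). A flat backrest 33 mm thick, 355 mm tall, spans the full seat width and rises from the seat top along its +y edge, rear face flush with the rear of the seat.

C is an open storage box with external size 157×132×179 mm and wall thickness 12 mm (the base is also 12 mm thick). The base covers the whole footprint; the four walls stand on the base, with the y-facing walls full-width and the x-facing walls fitting between their inner faces.

The chair is on the floor beside the stool on its +x side. The open box is on top of the stool.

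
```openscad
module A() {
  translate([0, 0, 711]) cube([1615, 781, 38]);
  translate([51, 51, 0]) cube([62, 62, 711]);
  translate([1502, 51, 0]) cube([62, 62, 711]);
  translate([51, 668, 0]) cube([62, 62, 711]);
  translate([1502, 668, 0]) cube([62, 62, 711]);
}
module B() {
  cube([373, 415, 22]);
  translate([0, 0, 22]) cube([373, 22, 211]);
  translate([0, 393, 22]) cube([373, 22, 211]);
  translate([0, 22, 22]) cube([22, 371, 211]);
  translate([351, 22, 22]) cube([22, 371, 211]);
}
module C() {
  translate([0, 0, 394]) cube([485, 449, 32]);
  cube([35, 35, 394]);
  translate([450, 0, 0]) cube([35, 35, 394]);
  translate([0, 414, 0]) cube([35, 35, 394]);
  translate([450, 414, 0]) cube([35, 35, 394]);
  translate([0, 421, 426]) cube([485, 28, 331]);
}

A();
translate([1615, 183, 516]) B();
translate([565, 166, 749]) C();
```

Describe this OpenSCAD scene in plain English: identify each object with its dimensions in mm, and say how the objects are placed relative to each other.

A is a rectangular dining table. The top is 1615×781×38 mm with its upper surface at z = 749 mm. It stands on four 62×62 mm square legs, each inset 51 mm from the nearest pair of top edges, running from the floor to the underside of the top.

B is an open-topped rectangular box: outside dimensions 373×415×233 mm, with a uniform wall and base thickness of 22 mm. The base is a full 373×415 slab on the floor; four walls sit on top of the base. The front and back walls (the −y and +y sides) span the full width; the two side walls fit between them.

C is a chair: 485×449 mm seat, 32 mm thick, top at z = 426 mm, on four 35 mm square corner legs flush with the seat edges. A 28 mm thick backrest slab spans the full seat width, extending 331 mm above the seat top, its back face flush with the seat's +y edge.

The open box is beside the table with their tops flush at z = 749. The chair is on top of the table, centred.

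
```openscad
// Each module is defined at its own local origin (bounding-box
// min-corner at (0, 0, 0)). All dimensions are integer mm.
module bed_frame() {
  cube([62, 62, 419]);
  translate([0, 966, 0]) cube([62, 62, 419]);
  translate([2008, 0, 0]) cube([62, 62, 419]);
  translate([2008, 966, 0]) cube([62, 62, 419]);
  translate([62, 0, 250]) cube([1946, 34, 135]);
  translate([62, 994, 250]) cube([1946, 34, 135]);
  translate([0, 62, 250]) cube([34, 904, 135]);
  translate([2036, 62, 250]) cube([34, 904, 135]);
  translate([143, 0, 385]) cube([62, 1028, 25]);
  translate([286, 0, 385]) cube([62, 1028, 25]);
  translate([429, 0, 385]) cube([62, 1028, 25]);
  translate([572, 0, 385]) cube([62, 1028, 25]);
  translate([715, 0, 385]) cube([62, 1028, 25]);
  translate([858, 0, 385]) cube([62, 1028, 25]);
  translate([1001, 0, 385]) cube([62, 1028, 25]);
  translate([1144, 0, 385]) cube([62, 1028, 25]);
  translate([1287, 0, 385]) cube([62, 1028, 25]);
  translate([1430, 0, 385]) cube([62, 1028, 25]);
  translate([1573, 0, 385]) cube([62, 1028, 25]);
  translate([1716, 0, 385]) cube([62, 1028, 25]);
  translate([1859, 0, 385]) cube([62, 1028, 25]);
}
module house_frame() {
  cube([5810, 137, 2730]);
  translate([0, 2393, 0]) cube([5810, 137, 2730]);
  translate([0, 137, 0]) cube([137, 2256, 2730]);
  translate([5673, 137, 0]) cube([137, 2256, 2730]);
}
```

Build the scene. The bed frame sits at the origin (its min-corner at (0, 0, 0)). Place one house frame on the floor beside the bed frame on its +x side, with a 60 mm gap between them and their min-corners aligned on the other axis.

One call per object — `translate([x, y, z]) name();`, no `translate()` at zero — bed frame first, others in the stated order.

bed_frame();
translate([2130, 0, 0]) house_frame();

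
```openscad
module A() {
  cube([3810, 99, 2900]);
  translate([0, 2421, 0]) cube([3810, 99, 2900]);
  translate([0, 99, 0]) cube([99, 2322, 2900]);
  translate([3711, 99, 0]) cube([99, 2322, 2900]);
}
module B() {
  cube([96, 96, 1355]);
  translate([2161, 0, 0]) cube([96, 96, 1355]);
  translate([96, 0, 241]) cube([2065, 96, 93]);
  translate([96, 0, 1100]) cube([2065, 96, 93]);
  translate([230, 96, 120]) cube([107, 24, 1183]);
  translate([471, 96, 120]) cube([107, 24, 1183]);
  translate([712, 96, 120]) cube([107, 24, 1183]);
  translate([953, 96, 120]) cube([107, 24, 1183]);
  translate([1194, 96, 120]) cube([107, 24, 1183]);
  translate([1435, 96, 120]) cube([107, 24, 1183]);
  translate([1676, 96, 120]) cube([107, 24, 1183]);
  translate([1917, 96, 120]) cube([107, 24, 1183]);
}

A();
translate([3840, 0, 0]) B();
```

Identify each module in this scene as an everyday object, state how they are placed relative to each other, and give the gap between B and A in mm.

The fence section's nearest face is 30 mm from the house frame's +x face.

A is a house frame. B is a fence section. The fence section is on the floor beside the house frame on its +x side. The gap between the fence section and the house frame is 30 mm.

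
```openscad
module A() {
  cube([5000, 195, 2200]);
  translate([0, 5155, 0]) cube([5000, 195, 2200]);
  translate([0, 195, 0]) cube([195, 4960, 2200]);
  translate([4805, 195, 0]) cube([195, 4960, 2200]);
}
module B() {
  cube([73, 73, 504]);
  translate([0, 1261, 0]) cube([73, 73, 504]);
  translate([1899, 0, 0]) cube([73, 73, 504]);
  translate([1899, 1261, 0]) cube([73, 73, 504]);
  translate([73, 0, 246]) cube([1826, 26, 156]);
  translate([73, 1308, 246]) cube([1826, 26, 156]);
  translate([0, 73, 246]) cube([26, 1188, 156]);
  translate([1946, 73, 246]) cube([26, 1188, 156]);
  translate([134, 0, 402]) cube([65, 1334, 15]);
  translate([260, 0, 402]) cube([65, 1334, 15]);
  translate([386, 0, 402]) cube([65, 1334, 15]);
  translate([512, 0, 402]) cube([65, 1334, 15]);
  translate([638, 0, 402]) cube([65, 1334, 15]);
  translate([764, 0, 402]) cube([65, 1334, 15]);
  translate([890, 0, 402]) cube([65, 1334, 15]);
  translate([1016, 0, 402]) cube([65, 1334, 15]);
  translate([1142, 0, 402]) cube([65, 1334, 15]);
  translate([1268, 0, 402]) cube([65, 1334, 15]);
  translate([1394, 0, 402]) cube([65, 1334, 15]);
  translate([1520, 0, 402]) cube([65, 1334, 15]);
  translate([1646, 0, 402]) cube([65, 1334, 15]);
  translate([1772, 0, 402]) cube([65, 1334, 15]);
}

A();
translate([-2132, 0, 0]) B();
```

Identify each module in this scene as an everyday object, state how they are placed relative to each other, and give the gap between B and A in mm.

The bed frame's nearest face is 160 mm from the house frame's −x face.

A is a house frame. B is a bed frame. The bed frame is on the floor beside the house frame on its −x side. The gap between the bed frame and the house frame is 160 mm.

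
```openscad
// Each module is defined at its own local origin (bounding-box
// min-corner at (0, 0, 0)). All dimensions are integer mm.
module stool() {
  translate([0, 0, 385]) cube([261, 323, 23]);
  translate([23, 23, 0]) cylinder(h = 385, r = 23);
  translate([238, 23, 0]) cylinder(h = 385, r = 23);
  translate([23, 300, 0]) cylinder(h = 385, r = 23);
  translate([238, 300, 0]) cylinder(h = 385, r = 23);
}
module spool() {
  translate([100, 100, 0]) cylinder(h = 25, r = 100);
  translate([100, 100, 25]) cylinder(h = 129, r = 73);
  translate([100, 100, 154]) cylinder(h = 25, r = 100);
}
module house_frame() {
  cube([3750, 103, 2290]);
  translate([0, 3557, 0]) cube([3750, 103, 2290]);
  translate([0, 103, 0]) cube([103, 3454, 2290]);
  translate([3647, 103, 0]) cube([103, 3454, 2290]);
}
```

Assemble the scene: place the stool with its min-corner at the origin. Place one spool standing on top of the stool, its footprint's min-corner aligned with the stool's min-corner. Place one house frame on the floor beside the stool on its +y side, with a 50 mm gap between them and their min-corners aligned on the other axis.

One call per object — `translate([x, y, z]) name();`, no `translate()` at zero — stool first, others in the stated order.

stool();
translate([0, 0, 408]) spool();
translate([0, 373, 0]) house_frame();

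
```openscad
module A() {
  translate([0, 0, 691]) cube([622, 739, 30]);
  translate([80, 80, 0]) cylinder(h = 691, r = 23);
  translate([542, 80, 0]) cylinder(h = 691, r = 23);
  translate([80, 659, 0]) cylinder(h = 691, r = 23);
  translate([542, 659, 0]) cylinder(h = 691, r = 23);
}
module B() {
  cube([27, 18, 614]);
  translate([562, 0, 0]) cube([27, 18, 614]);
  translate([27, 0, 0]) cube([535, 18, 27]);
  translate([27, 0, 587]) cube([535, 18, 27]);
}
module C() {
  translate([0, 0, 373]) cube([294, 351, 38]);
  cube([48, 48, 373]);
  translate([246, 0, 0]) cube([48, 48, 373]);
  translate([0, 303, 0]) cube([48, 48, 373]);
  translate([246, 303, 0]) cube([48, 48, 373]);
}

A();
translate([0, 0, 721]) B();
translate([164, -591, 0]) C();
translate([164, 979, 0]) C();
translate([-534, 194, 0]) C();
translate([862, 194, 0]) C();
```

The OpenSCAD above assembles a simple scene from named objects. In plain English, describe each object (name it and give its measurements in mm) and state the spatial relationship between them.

A is a table: top 622 mm (x) × 739 mm (y), 30 mm thick, upper face at z = 721 mm, on four round legs of 46 mm diameter, each leg's bounding box inset 57 mm from the nearest pair of top edges, running from z = 0 to the bottom of the top.

B is a rectangular picture frame lying in the x–z plane (depth along y). The opening is 535 mm wide (x) by 560 mm tall (z), surrounded by a border 27 mm wide on all four sides. The frame is 18 mm deep and is made of two full-height vertical stiles with two horizontal rails fitted between them.

C is a four-legged stool. The seat is 294×351 mm, 38 mm thick, top at z = 411 mm. It stands on four square legs, each 48×48 mm in cross-section, from z = 0 to the seat underside, each flush with a corner of the seat.

The picture frame is on top of the table. Four stools sit around the table at the −y, +y, −x, +x sides.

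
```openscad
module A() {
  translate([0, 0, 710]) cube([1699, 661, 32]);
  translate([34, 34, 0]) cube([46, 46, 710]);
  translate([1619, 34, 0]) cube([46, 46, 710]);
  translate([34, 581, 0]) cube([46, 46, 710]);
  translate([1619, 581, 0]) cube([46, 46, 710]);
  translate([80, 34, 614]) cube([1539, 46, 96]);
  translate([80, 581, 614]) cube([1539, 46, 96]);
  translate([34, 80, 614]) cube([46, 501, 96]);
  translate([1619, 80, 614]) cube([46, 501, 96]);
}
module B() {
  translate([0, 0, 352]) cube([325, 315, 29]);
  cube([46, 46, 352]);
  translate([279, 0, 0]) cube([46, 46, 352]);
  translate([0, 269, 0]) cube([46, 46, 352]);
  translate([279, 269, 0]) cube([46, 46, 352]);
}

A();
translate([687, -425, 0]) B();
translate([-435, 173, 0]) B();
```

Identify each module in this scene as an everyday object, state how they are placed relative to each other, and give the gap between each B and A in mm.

Each stool's nearest face is 110 mm from the table's bounding box.

A is a table. B is a stool. Two stools sit around the table at the −y, −x sides. The gap between each stool and the table is 110 mm.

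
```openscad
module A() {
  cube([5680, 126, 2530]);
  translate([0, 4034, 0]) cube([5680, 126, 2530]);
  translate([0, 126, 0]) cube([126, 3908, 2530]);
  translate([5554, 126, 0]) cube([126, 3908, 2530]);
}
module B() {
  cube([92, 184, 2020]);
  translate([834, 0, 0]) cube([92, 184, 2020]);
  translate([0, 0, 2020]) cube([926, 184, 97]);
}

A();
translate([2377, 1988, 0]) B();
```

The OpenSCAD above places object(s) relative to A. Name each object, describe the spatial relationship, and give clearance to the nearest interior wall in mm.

Clearances: x = 2251, y = 1862; minimum 1862 mm.

A is a house frame. B is a door frame. The door frame sits inside the house frame, centred. The clearance to the nearest interior wall is 1862 mm.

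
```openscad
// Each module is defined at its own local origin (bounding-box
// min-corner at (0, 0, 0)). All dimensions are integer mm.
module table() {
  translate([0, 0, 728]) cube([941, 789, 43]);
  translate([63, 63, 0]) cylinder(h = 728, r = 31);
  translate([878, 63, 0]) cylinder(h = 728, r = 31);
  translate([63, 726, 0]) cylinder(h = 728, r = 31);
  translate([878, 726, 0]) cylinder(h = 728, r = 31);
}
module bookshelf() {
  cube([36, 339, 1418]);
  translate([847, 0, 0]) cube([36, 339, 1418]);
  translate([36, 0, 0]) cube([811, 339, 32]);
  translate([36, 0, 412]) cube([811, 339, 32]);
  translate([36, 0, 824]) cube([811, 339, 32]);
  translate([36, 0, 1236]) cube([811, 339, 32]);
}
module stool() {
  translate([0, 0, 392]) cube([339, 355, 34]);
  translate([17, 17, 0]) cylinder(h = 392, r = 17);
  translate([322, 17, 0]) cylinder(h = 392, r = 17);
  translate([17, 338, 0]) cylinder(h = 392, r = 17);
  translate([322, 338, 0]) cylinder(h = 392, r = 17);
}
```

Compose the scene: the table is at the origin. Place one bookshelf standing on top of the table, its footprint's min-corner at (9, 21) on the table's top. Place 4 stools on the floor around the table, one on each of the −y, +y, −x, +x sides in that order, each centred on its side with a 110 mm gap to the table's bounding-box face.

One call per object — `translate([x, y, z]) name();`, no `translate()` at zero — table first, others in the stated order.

table();
translate([9, 21, 771]) bookshelf();
translate([301, -465, 0]) stool();
translate([301, 899, 0]) stool();
translate([-449, 217, 0]) stool();
translate([1051, 217, 0]) stool();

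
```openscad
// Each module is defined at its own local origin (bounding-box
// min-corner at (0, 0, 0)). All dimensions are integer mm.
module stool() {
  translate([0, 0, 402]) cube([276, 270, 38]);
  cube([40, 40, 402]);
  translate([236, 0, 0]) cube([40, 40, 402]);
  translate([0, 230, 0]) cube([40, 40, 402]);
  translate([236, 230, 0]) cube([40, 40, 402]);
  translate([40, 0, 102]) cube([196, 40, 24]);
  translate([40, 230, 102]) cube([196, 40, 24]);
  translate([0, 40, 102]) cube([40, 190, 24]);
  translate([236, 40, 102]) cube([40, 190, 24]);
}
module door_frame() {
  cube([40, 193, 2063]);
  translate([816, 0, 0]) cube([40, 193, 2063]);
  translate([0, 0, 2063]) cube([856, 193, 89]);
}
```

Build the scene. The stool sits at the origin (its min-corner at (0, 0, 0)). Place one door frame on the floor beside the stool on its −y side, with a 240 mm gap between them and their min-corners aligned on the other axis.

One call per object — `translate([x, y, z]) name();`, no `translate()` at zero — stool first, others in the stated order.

stool();
translate([0, -433, 0]) door_frame();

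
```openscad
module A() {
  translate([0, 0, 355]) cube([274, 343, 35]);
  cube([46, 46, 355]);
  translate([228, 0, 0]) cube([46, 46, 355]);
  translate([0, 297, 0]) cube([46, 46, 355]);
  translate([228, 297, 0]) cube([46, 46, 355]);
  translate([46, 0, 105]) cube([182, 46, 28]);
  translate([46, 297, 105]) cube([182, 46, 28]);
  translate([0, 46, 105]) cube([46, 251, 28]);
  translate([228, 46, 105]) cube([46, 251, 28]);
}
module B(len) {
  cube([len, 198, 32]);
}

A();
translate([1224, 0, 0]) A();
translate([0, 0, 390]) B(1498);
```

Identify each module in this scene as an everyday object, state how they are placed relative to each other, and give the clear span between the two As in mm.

A is a stool. B is a beam. A beam spans the tops of two stools. The clear span between the two stools is 950 mm.

Second stool starts at x = 1224; first ends at x = 274; clear span = 1224 − 274 = 950 mm.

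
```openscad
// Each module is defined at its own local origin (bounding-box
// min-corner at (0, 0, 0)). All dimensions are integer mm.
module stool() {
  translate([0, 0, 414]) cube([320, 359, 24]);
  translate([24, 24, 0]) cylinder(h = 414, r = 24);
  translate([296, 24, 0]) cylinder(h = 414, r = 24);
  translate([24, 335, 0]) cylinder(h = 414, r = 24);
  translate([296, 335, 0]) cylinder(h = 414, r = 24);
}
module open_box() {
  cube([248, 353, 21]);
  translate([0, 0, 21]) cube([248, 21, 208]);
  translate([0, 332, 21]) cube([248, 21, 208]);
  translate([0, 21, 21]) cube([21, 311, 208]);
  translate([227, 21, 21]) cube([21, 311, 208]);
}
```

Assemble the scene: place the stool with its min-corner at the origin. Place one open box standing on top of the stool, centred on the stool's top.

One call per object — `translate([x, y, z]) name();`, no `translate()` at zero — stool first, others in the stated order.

stool();
translate([36, 3, 438]) open_box();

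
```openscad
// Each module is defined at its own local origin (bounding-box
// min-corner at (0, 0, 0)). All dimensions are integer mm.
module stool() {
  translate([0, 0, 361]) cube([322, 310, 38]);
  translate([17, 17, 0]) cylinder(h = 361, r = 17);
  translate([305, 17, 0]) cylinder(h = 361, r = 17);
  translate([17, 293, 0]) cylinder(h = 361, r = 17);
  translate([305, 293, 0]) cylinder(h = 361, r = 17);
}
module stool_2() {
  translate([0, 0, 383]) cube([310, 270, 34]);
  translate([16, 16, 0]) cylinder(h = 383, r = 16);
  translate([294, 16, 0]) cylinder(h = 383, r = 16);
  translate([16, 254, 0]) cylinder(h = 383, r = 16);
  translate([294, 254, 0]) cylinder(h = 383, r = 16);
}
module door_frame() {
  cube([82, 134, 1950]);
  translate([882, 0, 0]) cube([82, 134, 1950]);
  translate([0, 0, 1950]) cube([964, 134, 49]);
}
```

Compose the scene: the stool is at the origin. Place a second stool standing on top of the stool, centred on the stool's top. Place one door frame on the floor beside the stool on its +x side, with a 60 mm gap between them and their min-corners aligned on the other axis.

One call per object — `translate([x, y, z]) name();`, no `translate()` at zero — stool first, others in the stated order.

stool();
translate([6, 20, 399]) stool_2();
translate([382, 0, 0]) door_frame();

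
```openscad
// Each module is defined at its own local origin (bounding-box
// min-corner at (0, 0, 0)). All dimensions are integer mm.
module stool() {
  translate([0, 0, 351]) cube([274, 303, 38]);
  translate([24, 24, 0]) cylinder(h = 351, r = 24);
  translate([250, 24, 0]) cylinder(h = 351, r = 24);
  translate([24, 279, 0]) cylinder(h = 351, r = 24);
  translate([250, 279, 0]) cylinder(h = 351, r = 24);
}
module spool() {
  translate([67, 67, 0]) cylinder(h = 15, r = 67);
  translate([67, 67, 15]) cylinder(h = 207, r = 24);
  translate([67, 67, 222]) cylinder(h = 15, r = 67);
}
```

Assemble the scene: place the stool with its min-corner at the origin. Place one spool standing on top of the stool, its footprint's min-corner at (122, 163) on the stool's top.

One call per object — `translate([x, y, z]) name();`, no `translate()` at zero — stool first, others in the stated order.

stool();
translate([122, 163, 389]) spool();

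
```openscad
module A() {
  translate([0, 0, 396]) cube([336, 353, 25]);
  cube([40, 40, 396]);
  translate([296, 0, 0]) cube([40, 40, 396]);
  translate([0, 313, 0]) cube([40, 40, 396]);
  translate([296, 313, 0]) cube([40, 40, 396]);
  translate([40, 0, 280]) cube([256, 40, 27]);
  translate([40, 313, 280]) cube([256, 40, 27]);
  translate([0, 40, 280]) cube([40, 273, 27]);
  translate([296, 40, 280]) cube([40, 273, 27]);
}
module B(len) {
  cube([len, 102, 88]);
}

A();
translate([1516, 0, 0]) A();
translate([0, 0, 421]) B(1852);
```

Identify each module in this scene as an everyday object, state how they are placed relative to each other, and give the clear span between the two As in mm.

A is a stool. B is a beam. A beam spans the tops of two stools. The clear span between the two stools is 1180 mm.

Second stool starts at x = 1516; first ends at x = 336; clear span = 1516 − 336 = 1180 mm.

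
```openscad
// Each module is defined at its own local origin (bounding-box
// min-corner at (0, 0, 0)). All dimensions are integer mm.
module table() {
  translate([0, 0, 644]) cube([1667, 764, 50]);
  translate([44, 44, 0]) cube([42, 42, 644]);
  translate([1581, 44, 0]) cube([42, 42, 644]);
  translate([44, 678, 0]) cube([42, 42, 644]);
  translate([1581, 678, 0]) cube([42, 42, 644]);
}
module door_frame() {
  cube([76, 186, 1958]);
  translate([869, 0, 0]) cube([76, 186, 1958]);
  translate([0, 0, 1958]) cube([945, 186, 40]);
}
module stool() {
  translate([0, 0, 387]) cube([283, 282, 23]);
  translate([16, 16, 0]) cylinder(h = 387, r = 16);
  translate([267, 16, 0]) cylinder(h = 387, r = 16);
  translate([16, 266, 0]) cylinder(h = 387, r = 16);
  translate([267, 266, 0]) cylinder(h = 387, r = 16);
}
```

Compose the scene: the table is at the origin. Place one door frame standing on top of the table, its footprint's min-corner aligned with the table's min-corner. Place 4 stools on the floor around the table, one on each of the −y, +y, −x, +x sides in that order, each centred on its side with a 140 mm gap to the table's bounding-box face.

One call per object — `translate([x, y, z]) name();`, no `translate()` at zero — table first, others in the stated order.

table();
translate([0, 0, 694]) door_frame();
translate([692, -422, 0]) stool();
translate([692, 904, 0]) stool();
translate([-423, 241, 0]) stool();
translate([1807, 241, 0]) stool();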